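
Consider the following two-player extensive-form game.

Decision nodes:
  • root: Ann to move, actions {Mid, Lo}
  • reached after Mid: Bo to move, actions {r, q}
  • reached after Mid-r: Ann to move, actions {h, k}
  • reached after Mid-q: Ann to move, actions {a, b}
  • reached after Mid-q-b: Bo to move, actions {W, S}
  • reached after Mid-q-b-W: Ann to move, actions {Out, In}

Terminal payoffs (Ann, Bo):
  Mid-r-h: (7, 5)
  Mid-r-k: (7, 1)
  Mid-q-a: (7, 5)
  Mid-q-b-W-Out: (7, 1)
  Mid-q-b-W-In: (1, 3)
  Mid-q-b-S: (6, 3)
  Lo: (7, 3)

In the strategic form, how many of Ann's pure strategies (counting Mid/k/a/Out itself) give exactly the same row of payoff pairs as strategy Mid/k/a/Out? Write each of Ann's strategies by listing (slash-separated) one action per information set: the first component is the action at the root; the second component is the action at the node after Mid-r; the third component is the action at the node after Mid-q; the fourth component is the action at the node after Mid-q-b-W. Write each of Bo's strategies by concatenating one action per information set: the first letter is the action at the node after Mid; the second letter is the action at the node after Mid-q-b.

2

Row for Mid/k/a/Out (columns rW, rS, qW, qS): (7,1) (7,1) (7,5) (7,5).
Under Mid/k/a/Out, Ann's choice at the node after Mid-q-b-W can never be reached regardless of what Bo does, so varying those choices leaves every outcome unchanged.
Holding the reachable choices fixed and varying the unreachable one freely already gives 2 equivalent strategies.
No other strategy reproduces this row, so those 2 are the full class: Mid/k/a/Out, Mid/k/a/In.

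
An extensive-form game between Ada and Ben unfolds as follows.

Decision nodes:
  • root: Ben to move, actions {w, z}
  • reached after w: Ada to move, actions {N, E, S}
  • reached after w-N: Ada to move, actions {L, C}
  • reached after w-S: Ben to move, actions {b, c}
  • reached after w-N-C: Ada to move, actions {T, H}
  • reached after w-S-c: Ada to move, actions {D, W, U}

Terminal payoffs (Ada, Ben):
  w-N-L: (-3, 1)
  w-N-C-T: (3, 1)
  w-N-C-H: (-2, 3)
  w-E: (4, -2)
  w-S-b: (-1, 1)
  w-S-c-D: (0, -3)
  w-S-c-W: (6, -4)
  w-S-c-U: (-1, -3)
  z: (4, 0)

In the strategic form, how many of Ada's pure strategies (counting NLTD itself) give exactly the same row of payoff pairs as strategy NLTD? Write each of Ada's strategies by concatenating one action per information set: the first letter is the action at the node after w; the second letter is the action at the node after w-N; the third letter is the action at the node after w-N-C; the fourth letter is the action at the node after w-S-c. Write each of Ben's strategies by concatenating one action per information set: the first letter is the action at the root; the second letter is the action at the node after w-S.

6

Row for NLTD (columns wb, wc, zb, zc): (-3,1) (-3,1) (4,0) (4,0).
Under NLTD, Ada's choice at the node after w-N-C and at the node after w-S-c can never be reached regardless of what Ben does, so varying those choices leaves every outcome unchanged.
Holding the reachable choices fixed and varying the unreachable ones freely already gives 2 × 3 = 6 equivalent strategies.
No other strategy reproduces this row, so those 6 are the full class: NLTD, NLTW, NLTU, NLHD, NLHW, NLHU.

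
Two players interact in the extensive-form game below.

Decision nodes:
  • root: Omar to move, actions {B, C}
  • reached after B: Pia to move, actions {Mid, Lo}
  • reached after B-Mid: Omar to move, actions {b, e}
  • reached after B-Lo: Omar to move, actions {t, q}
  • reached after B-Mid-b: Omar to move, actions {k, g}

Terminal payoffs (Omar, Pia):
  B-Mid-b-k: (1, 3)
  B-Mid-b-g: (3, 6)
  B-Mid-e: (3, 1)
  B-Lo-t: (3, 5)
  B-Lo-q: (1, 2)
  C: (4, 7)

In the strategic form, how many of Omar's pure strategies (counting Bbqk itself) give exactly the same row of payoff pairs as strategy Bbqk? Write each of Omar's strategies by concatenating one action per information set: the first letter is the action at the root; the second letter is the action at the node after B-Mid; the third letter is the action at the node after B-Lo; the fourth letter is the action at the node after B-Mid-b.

Row for Bbqk (columns Mid, Lo): (1,3) (1,2).
Every one of Omar's information sets is on the play path for some reply by Pia when Omar follows Bbqk.
Changing the action at any of them therefore changes at least one column, so only Bbqk itself gives this row.

1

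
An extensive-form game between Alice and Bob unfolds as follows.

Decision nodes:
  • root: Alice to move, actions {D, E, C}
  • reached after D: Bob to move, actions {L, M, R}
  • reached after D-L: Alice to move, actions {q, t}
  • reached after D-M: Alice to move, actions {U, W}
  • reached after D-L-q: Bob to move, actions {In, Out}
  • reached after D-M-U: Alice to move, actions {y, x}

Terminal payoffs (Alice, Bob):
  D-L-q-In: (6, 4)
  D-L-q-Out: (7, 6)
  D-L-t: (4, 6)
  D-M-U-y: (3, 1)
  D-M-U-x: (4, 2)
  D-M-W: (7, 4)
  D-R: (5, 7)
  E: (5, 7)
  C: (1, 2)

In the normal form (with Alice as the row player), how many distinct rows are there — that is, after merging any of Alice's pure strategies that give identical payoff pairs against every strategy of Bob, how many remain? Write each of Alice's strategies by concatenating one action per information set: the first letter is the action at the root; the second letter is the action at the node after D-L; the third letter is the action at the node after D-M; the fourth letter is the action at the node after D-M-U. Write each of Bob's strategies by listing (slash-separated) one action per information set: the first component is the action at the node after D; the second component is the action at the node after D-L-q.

Alice has 24 pure strategies: DqUy, DqUx, DqWy, DqWx, DtUy, DtUx, DtWy, DtWx, EqUy, EqUx, EqWy, EqWx, EtUy, EtUx, EtWy, EtWx, CqUy, CqUx, CqWy, CqWx, CtUy, CtUx, CtWy, CtWx. Columns: L/In, L/Out, M/In, M/Out, R/In, R/Out.
{DqUy} → row (6,4) (7,6) (3,1) (3,1) (5,7) (5,7)
{DqUx} → row (6,4) (7,6) (4,2) (4,2) (5,7) (5,7)
{DqWy, DqWx} → row (6,4) (7,6) (7,4) (7,4) (5,7) (5,7)
{DtUy} → row (4,6) (4,6) (3,1) (3,1) (5,7) (5,7)
{DtUx} → row (4,6) (4,6) (4,2) (4,2) (5,7) (5,7)
{DtWy, DtWx} → row (4,6) (4,6) (7,4) (7,4) (5,7) (5,7)
{EqUy, EqUx, EqWy, EqWx, EtUy, EtUx, EtWy, EtWx} → row (5,7) (5,7) (5,7) (5,7) (5,7) (5,7)
{CqUy, CqUx, CqWy, CqWx, CtUy, CtUx, CtWy, CtWx} → row (1,2) (1,2) (1,2) (1,2) (1,2) (1,2)
That's 8 distinct rows out of 24 strategies.

8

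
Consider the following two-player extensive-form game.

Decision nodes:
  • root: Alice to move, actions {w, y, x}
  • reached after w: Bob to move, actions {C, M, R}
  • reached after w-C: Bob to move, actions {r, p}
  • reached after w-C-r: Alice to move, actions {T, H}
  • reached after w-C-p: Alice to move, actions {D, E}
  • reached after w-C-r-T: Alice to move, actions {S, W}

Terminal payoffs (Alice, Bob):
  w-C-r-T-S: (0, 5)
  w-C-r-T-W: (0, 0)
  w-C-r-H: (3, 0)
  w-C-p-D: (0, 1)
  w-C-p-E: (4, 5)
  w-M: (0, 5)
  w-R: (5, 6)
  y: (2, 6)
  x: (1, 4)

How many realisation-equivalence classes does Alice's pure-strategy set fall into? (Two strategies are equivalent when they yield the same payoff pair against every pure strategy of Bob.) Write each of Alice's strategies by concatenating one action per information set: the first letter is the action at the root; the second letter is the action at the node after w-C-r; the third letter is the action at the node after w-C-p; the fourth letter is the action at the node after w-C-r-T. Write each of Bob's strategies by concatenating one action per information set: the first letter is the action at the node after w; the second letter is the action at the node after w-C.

Alice has 24 pure strategies: wTDS, wTDW, wTES, wTEW, wHDS, wHDW, wHES, wHEW, yTDS, yTDW, yTES, yTEW, yHDS, yHDW, yHES, yHEW, xTDS, xTDW, xTES, xTEW, xHDS, xHDW, xHES, xHEW. Columns: Cr, Cp, Mr, Mp, Rr, Rp.
{wTDS} → row (0,5) (0,1) (0,5) (0,5) (5,6) (5,6)
{wTDW} → row (0,0) (0,1) (0,5) (0,5) (5,6) (5,6)
{wTES} → row (0,5) (4,5) (0,5) (0,5) (5,6) (5,6)
{wTEW} → row (0,0) (4,5) (0,5) (0,5) (5,6) (5,6)
{wHDS, wHDW} → row (3,0) (0,1) (0,5) (0,5) (5,6) (5,6)
{wHES, wHEW} → row (3,0) (4,5) (0,5) (0,5) (5,6) (5,6)
{yTDS, yTDW, yTES, yTEW, yHDS, yHDW, yHES, yHEW} → row (2,6) (2,6) (2,6) (2,6) (2,6) (2,6)
{xTDS, xTDW, xTES, xTEW, xHDS, xHDW, xHES, xHEW} → row (1,4) (1,4) (1,4) (1,4) (1,4) (1,4)
That's 8 distinct rows out of 24 strategies.

8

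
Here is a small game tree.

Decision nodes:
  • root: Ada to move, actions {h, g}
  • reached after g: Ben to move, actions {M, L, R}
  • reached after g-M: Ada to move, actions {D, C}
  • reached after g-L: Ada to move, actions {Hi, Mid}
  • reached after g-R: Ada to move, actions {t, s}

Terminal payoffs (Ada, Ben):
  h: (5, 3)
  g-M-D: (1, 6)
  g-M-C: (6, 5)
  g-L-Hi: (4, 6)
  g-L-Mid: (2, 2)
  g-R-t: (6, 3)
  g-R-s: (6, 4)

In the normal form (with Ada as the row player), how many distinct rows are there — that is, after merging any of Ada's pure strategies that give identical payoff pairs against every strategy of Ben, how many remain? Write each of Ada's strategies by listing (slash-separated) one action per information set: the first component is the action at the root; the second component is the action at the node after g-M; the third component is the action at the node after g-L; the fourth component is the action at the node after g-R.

Ada has 16 pure strategies: h/D/Hi/t, h/D/Hi/s, h/D/Mid/t, h/D/Mid/s, h/C/Hi/t, h/C/Hi/s, h/C/Mid/t, h/C/Mid/s, g/D/Hi/t, g/D/Hi/s, g/D/Mid/t, g/D/Mid/s, g/C/Hi/t, g/C/Hi/s, g/C/Mid/t, g/C/Mid/s. Columns: M, L, R.
{h/D/Hi/t, h/D/Hi/s, h/D/Mid/t, h/D/Mid/s, h/C/Hi/t, h/C/Hi/s, h/C/Mid/t, h/C/Mid/s} → row (5,3) (5,3) (5,3)
{g/D/Hi/t} → row (1,6) (4,6) (6,3)
{g/D/Hi/s} → row (1,6) (4,6) (6,4)
{g/D/Mid/t} → row (1,6) (2,2) (6,3)
{g/D/Mid/s} → row (1,6) (2,2) (6,4)
{g/C/Hi/t} → row (6,5) (4,6) (6,3)
{g/C/Hi/s} → row (6,5) (4,6) (6,4)
{g/C/Mid/t} → row (6,5) (2,2) (6,3)
{g/C/Mid/s} → row (6,5) (2,2) (6,4)
That's 9 distinct rows out of 16 strategies.

9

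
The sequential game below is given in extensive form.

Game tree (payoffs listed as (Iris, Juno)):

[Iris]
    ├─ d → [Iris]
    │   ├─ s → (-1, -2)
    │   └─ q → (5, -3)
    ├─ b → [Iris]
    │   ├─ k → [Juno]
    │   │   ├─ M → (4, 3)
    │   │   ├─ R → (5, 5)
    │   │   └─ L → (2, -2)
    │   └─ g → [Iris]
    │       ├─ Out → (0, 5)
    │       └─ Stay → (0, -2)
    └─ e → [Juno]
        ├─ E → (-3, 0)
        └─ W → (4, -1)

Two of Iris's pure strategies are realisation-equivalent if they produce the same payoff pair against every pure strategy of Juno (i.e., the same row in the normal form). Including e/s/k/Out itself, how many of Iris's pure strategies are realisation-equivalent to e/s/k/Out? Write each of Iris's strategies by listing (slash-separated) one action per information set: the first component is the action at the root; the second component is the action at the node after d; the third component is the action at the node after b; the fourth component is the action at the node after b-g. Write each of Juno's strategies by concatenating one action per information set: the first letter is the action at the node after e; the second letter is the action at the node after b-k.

Row for e/s/k/Out (columns EM, ER, EL, WM, WR, WL): (-3,0) (-3,0) (-3,0) (4,-1) (4,-1) (4,-1).
Under e/s/k/Out, Iris's choice at the node after d and at the node after b and at the node after b-g can never be reached regardless of what Juno does, so varying those choices leaves every outcome unchanged.
Holding the reachable choices fixed and varying the unreachable ones freely already gives 2 × 2 × 2 = 8 equivalent strategies.
No other strategy reproduces this row, so those 8 are the full class: e/s/k/Out, e/s/k/Stay, e/s/g/Out, e/s/g/Stay, e/q/k/Out, e/q/k/Stay, e/q/g/Out, e/q/g/Stay.

8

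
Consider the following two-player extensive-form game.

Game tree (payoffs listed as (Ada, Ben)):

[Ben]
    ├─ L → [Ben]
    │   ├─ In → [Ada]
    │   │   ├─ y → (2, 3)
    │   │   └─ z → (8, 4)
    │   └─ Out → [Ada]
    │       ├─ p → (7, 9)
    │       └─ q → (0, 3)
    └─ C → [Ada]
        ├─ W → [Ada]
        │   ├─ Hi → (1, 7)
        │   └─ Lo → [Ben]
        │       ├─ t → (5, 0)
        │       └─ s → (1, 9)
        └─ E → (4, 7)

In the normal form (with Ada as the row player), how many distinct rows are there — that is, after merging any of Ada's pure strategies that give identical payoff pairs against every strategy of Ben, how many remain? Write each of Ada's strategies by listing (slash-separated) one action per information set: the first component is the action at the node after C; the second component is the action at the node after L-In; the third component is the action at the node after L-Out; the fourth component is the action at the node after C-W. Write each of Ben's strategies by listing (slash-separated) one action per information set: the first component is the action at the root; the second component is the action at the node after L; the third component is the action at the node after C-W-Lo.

12

Ada has 16 pure strategies: W/y/p/Hi, W/y/p/Lo, W/y/q/Hi, W/y/q/Lo, W/z/p/Hi, W/z/p/Lo, W/z/q/Hi, W/z/q/Lo, E/y/p/Hi, E/y/p/Lo, E/y/q/Hi, E/y/q/Lo, E/z/p/Hi, E/z/p/Lo, E/z/q/Hi, E/z/q/Lo. Columns: L/In/t, L/In/s, L/Out/t, L/Out/s, C/In/t, C/In/s, C/Out/t, C/Out/s.
{W/y/p/Hi} → row (2,3) (2,3) (7,9) (7,9) (1,7) (1,7) (1,7) (1,7)
{W/y/p/Lo} → row (2,3) (2,3) (7,9) (7,9) (5,0) (1,9) (5,0) (1,9)
{W/y/q/Hi} → row (2,3) (2,3) (0,3) (0,3) (1,7) (1,7) (1,7) (1,7)
{W/y/q/Lo} → row (2,3) (2,3) (0,3) (0,3) (5,0) (1,9) (5,0) (1,9)
{W/z/p/Hi} → row (8,4) (8,4) (7,9) (7,9) (1,7) (1,7) (1,7) (1,7)
{W/z/p/Lo} → row (8,4) (8,4) (7,9) (7,9) (5,0) (1,9) (5,0) (1,9)
{W/z/q/Hi} → row (8,4) (8,4) (0,3) (0,3) (1,7) (1,7) (1,7) (1,7)
{W/z/q/Lo} → row (8,4) (8,4) (0,3) (0,3) (5,0) (1,9) (5,0) (1,9)
{E/y/p/Hi, E/y/p/Lo} → row (2,3) (2,3) (7,9) (7,9) (4,7) (4,7) (4,7) (4,7)
{E/y/q/Hi, E/y/q/Lo} → row (2,3) (2,3) (0,3) (0,3) (4,7) (4,7) (4,7) (4,7)
{E/z/p/Hi, E/z/p/Lo} → row (8,4) (8,4) (7,9) (7,9) (4,7) (4,7) (4,7) (4,7)
{E/z/q/Hi, E/z/q/Lo} → row (8,4) (8,4) (0,3) (0,3) (4,7) (4,7) (4,7) (4,7)
That's 12 distinct rows out of 16 strategies.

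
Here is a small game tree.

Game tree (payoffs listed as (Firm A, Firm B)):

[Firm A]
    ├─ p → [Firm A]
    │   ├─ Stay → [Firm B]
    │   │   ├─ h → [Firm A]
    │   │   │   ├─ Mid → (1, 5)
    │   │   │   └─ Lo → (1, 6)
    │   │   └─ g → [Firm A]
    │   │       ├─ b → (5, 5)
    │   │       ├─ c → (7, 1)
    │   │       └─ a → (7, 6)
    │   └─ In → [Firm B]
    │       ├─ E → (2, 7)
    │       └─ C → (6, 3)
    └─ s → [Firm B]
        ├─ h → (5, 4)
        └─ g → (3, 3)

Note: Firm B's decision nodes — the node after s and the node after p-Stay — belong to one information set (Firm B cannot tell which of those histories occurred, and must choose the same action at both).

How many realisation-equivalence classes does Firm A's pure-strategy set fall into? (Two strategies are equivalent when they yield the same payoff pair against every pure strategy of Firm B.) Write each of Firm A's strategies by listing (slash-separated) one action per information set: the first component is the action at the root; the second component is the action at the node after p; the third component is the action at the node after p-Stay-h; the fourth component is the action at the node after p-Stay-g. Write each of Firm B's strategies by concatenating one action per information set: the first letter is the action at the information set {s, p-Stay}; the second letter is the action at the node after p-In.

Firm A has 24 pure strategies: p/Stay/Mid/b, p/Stay/Mid/c, p/Stay/Mid/a, p/Stay/Lo/b, p/Stay/Lo/c, p/Stay/Lo/a, p/In/Mid/b, p/In/Mid/c, p/In/Mid/a, p/In/Lo/b, p/In/Lo/c, p/In/Lo/a, s/Stay/Mid/b, s/Stay/Mid/c, s/Stay/Mid/a, s/Stay/Lo/b, s/Stay/Lo/c, s/Stay/Lo/a, s/In/Mid/b, s/In/Mid/c, s/In/Mid/a, s/In/Lo/b, s/In/Lo/c, s/In/Lo/a. Columns: hE, hC, gE, gC.
{p/Stay/Mid/b} → row (1,5) (1,5) (5,5) (5,5)
{p/Stay/Mid/c} → row (1,5) (1,5) (7,1) (7,1)
{p/Stay/Mid/a} → row (1,5) (1,5) (7,6) (7,6)
{p/Stay/Lo/b} → row (1,6) (1,6) (5,5) (5,5)
{p/Stay/Lo/c} → row (1,6) (1,6) (7,1) (7,1)
{p/Stay/Lo/a} → row (1,6) (1,6) (7,6) (7,6)
{p/In/Mid/b, p/In/Mid/c, p/In/Mid/a, p/In/Lo/b, p/In/Lo/c, p/In/Lo/a} → row (2,7) (6,3) (2,7) (6,3)
{s/Stay/Mid/b, s/Stay/Mid/c, s/Stay/Mid/a, s/Stay/Lo/b, s/Stay/Lo/c, s/Stay/Lo/a, s/In/Mid/b, s/In/Mid/c, s/In/Mid/a, s/In/Lo/b, s/In/Lo/c, s/In/Lo/a} → row (5,4) (5,4) (3,3) (3,3)
That's 8 distinct rows out of 24 strategies.

8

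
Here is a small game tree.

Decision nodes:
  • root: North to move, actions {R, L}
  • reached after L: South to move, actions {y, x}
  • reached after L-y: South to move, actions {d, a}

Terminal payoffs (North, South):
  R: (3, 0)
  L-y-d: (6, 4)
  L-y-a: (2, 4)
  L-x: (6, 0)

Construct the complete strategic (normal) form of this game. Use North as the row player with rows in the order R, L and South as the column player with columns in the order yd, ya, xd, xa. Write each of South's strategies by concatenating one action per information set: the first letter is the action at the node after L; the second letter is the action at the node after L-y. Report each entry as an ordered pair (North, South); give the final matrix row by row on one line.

Row R: yd→(3,0), ya→(3,0), xd→(3,0), xa→(3,0)
Row L: yd→(6,4), ya→(2,4), xd→(6,0), xa→(6,0)

R: (3,0) (3,0) (3,0) (3,0) | L: (6,4) (2,4) (6,0) (6,0)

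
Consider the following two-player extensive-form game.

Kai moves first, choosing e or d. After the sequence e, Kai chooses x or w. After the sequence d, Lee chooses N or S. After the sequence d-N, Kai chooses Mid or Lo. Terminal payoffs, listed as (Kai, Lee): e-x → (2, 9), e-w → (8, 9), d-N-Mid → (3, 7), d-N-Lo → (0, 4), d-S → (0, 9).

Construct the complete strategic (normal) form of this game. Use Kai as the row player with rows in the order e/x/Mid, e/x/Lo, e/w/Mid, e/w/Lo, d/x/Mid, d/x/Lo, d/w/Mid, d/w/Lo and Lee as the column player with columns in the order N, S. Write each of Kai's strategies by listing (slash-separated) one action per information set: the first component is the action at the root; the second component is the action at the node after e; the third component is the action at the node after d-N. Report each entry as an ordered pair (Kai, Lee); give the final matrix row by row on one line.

Row e/x/Mid: N→(2,9), S→(2,9)
Row e/x/Lo: N→(2,9), S→(2,9)
Row e/w/Mid: N→(8,9), S→(8,9)
Row e/w/Lo: N→(8,9), S→(8,9)
Row d/x/Mid: N→(3,7), S→(0,9)
Row d/x/Lo: N→(0,4), S→(0,9)
Row d/w/Mid: N→(3,7), S→(0,9)
Row d/w/Lo: N→(0,4), S→(0,9)

e/x/Mid: (2,9) (2,9) | e/x/Lo: (2,9) (2,9) | e/w/Mid: (8,9) (8,9) | e/w/Lo: (8,9) (8,9) | d/x/Mid: (3,7) (0,9) | d/x/Lo: (0,4) (0,9) | d/w/Mid: (3,7) (0,9) | d/w/Lo: (0,4) (0,9)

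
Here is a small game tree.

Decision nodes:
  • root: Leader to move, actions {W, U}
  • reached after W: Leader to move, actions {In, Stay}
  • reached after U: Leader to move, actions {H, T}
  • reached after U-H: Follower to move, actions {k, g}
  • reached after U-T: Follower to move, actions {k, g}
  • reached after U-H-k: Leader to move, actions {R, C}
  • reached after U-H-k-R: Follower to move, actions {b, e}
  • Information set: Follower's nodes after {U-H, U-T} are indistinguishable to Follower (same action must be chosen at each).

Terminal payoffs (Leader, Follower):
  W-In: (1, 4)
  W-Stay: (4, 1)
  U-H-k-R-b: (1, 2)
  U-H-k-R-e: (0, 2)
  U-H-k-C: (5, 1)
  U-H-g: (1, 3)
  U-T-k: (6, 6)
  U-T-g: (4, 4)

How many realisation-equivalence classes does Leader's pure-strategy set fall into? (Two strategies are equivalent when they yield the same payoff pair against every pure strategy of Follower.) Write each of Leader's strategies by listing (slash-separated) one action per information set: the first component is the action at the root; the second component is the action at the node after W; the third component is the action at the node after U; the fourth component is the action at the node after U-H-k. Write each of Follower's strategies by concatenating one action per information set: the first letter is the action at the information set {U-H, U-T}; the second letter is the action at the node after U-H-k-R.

Leader has 16 pure strategies: W/In/H/R, W/In/H/C, W/In/T/R, W/In/T/C, W/Stay/H/R, W/Stay/H/C, W/Stay/T/R, W/Stay/T/C, U/In/H/R, U/In/H/C, U/In/T/R, U/In/T/C, U/Stay/H/R, U/Stay/H/C, U/Stay/T/R, U/Stay/T/C. Columns: kb, ke, gb, ge.
{W/In/H/R, W/In/H/C, W/In/T/R, W/In/T/C} → row (1,4) (1,4) (1,4) (1,4)
{W/Stay/H/R, W/Stay/H/C, W/Stay/T/R, W/Stay/T/C} → row (4,1) (4,1) (4,1) (4,1)
{U/In/H/R, U/Stay/H/R} → row (1,2) (0,2) (1,3) (1,3)
{U/In/H/C, U/Stay/H/C} → row (5,1) (5,1) (1,3) (1,3)
{U/In/T/R, U/In/T/C, U/Stay/T/R, U/Stay/T/C} → row (6,6) (6,6) (4,4) (4,4)
That's 5 distinct rows out of 16 strategies.

5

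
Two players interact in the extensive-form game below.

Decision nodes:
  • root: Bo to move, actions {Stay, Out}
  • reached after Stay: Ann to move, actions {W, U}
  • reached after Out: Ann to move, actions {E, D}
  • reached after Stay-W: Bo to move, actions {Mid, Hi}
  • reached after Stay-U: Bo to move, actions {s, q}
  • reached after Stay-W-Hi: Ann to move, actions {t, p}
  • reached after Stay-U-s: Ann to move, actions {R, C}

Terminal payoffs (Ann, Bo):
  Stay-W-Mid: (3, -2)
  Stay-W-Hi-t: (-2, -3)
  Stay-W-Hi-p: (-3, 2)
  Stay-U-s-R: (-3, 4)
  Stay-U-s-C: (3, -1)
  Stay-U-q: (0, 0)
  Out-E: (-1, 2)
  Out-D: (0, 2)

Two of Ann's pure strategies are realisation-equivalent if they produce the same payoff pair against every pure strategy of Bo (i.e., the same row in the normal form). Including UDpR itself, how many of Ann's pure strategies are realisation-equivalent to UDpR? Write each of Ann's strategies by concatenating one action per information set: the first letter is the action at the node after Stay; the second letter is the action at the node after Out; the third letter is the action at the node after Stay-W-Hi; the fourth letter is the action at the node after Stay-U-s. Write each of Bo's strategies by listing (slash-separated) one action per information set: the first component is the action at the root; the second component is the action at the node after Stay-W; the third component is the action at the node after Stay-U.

Row for UDpR (columns Stay/Mid/s, Stay/Mid/q, Stay/Hi/s, Stay/Hi/q, Out/Mid/s, Out/Mid/q, Out/Hi/s, Out/Hi/q): (-3,4) (0,0) (-3,4) (0,0) (0,2) (0,2) (0,2) (0,2).
Under UDpR, Ann's choice at the node after Stay-W-Hi can never be reached regardless of what Bo does, so varying those choices leaves every outcome unchanged.
Holding the reachable choices fixed and varying the unreachable one freely already gives 2 equivalent strategies.
No other strategy reproduces this row, so those 2 are the full class: UDtR, UDpR.

2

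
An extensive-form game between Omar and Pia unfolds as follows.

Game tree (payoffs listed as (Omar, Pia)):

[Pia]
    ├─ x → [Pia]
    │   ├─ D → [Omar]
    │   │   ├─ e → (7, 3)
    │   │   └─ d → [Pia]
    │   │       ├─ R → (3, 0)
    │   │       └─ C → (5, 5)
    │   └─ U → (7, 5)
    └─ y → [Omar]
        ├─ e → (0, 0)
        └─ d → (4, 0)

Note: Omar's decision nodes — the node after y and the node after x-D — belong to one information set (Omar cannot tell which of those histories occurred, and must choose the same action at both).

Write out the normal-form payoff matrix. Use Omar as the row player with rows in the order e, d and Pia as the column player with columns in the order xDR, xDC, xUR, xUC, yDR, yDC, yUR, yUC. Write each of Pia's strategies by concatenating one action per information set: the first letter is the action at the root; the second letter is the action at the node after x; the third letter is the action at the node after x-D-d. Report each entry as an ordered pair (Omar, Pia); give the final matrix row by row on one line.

e: (7,3) (7,3) (7,5) (7,5) (0,0) (0,0) (0,0) (0,0) | d: (3,0) (5,5) (7,5) (7,5) (4,0) (4,0) (4,0) (4,0)

Row e: xDR→(7,3), xDC→(7,3), xUR→(7,5), xUC→(7,5), yDR→(0,0), yDC→(0,0), yUR→(0,0), yUC→(0,0)
Row d: xDR→(3,0), xDC→(5,5), xUR→(7,5), xUC→(7,5), yDR→(4,0), yDC→(4,0), yUR→(4,0), yUC→(4,0)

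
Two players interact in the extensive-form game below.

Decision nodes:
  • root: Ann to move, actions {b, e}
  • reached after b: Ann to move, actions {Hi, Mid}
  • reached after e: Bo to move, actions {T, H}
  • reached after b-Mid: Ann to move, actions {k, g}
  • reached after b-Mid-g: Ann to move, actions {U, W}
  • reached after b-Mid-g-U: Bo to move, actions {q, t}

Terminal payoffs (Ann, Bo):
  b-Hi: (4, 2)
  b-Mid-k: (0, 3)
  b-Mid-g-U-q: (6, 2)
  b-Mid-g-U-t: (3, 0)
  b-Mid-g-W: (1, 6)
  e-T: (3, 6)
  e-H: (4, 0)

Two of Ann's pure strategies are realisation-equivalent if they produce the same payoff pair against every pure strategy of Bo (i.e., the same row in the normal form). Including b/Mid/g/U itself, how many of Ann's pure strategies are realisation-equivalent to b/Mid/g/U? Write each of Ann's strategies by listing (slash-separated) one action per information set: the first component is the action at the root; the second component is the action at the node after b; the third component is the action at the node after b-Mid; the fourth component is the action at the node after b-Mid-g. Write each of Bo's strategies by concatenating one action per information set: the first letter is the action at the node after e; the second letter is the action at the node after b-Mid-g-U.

Row for b/Mid/g/U (columns Tq, Tt, Hq, Ht): (6,2) (3,0) (6,2) (3,0).
Every one of Ann's information sets is on the play path for some reply by Bo when Ann follows b/Mid/g/U.
Changing the action at any of them therefore changes at least one column, so only b/Mid/g/U itself gives this row.

1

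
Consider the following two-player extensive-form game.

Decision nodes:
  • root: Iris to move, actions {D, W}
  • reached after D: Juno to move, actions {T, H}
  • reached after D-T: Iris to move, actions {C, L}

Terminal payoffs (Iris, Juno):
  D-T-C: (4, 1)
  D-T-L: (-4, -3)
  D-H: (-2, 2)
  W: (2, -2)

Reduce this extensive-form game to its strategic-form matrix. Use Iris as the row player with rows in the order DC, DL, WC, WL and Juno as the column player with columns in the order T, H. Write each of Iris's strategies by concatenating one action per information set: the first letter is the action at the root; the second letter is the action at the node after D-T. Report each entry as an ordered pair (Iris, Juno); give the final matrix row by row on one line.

            T        H
  DC    (4,1)   (-2,2)
  DL  (-4,-3)   (-2,2)
  WC   (2,-2)   (2,-2)
  WL   (2,-2)   (2,-2)

DC: (4,1) (-2,2) | DL: (-4,-3) (-2,2) | WC: (2,-2) (2,-2) | WL: (2,-2) (2,-2)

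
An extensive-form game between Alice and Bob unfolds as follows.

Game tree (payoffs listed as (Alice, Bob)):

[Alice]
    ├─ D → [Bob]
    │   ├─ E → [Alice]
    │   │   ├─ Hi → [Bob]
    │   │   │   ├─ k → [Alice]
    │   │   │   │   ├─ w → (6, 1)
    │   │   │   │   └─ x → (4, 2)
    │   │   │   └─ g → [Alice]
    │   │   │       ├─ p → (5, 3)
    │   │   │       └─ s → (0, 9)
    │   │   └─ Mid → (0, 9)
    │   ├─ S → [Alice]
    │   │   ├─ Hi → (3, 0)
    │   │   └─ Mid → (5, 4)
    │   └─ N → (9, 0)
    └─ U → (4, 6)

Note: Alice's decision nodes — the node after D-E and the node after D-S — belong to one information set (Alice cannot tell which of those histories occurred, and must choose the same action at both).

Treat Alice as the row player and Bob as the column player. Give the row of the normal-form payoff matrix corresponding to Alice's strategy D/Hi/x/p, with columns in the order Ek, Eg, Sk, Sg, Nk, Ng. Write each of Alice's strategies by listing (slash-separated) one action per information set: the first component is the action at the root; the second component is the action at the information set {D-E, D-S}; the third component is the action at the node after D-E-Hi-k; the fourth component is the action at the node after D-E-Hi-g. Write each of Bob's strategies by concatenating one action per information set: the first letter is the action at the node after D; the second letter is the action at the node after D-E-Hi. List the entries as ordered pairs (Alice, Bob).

vs Ek: Alice plays D → Bob plays E at [D] → Alice plays Hi at [D-E] → Bob plays k at [D-E-Hi] → Alice plays x at [D-E-Hi-k] → (4, 2)
vs Eg: Alice plays D → Bob plays E at [D] → Alice plays Hi at [D-E] → Bob plays g at [D-E-Hi] → Alice plays p at [D-E-Hi-g] → (5, 3)
vs Sk: Alice plays D → Bob plays S at [D] → Alice plays Hi at [D-S] → (3, 0)
vs Sg: Alice plays D → Bob plays S at [D] → Alice plays Hi at [D-S] → (3, 0)
vs Nk: Alice plays D → Bob plays N at [D] → (9, 0)
vs Ng: Alice plays D → Bob plays N at [D] → (9, 0)

(4,2) (5,3) (3,0) (3,0) (9,0) (9,0)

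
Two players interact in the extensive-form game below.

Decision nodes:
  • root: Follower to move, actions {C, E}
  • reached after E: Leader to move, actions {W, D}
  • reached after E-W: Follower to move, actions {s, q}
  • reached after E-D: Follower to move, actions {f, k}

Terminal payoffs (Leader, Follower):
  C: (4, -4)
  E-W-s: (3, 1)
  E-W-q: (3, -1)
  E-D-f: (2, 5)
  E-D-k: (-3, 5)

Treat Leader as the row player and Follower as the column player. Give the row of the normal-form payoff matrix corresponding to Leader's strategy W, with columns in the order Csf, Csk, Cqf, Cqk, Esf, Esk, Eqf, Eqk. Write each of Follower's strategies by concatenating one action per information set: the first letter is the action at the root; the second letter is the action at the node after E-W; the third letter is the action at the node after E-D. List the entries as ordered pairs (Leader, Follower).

vs Csf: Follower plays C → (4, -4)
vs Csk: Follower plays C → (4, -4)
vs Cqf: Follower plays C → (4, -4)
vs Cqk: Follower plays C → (4, -4)
vs Esf: Follower plays E → Leader plays W at [E] → Follower plays s at [E-W] → (3, 1)
vs Esk: Follower plays E → Leader plays W at [E] → Follower plays s at [E-W] → (3, 1)
vs Eqf: Follower plays E → Leader plays W at [E] → Follower plays q at [E-W] → (3, -1)
vs Eqk: Follower plays E → Leader plays W at [E] → Follower plays q at [E-W] → (3, -1)

(4,-4) (4,-4) (4,-4) (4,-4) (3,1) (3,1) (3,-1) (3,-1)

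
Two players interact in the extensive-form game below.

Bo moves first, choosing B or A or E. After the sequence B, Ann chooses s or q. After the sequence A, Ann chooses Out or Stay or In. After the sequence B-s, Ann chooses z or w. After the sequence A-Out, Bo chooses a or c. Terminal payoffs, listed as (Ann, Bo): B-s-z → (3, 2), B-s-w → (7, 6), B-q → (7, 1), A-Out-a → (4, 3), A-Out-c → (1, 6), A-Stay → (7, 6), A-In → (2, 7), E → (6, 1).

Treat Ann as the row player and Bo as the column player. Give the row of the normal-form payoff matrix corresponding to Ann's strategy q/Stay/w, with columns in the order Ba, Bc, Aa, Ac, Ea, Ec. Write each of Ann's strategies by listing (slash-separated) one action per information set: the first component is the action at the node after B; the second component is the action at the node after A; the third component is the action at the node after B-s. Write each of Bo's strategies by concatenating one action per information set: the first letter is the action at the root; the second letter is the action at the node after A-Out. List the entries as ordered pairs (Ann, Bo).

vs Ba: Bo plays B → Ann plays q at [B] → (7, 1)
vs Bc: Bo plays B → Ann plays q at [B] → (7, 1)
vs Aa: Bo plays A → Ann plays Stay at [A] → (7, 6)
vs Ac: Bo plays A → Ann plays Stay at [A] → (7, 6)
vs Ea: Bo plays E → (6, 1)
vs Ec: Bo plays E → (6, 1)

(7,1) (7,1) (7,6) (7,6) (6,1) (6,1)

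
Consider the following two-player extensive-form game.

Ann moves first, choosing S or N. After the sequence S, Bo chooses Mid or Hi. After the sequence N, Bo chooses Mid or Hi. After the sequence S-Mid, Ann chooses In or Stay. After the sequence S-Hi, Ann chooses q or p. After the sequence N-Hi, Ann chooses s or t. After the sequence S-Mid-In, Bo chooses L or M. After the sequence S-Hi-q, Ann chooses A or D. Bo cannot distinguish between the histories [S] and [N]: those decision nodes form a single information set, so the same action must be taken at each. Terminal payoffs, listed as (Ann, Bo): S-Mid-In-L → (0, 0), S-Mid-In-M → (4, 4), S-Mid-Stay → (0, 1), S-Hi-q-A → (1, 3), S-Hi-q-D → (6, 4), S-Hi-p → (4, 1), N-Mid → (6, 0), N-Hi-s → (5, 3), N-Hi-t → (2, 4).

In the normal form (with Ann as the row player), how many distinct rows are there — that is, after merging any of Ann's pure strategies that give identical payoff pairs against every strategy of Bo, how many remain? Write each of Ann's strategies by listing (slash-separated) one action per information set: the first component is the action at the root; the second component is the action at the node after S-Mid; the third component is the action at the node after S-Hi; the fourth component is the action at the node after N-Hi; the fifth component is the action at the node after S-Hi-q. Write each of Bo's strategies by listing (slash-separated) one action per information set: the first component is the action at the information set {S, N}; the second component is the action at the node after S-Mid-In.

8

Ann has 32 pure strategies: S/In/q/s/A, S/In/q/s/D, S/In/q/t/A, S/In/q/t/D, S/In/p/s/A, S/In/p/s/D, S/In/p/t/A, S/In/p/t/D, S/Stay/q/s/A, S/Stay/q/s/D, S/Stay/q/t/A, S/Stay/q/t/D, S/Stay/p/s/A, S/Stay/p/s/D, S/Stay/p/t/A, S/Stay/p/t/D, N/In/q/s/A, N/In/q/s/D, N/In/q/t/A, N/In/q/t/D, N/In/p/s/A, N/In/p/s/D, N/In/p/t/A, N/In/p/t/D, N/Stay/q/s/A, N/Stay/q/s/D, N/Stay/q/t/A, N/Stay/q/t/D, N/Stay/p/s/A, N/Stay/p/s/D, N/Stay/p/t/A, N/Stay/p/t/D. Columns: Mid/L, Mid/M, Hi/L, Hi/M.
{S/In/q/s/A, S/In/q/t/A} → row (0,0) (4,4) (1,3) (1,3)
{S/In/q/s/D, S/In/q/t/D} → row (0,0) (4,4) (6,4) (6,4)
{S/In/p/s/A, S/In/p/s/D, S/In/p/t/A, S/In/p/t/D} → row (0,0) (4,4) (4,1) (4,1)
{S/Stay/q/s/A, S/Stay/q/t/A} → row (0,1) (0,1) (1,3) (1,3)
{S/Stay/q/s/D, S/Stay/q/t/D} → row (0,1) (0,1) (6,4) (6,4)
{S/Stay/p/s/A, S/Stay/p/s/D, S/Stay/p/t/A, S/Stay/p/t/D} → row (0,1) (0,1) (4,1) (4,1)
{N/In/q/s/A, N/In/q/s/D, N/In/p/s/A, N/In/p/s/D, N/Stay/q/s/A, N/Stay/q/s/D, N/Stay/p/s/A, N/Stay/p/s/D} → row (6,0) (6,0) (5,3) (5,3)
{N/In/q/t/A, N/In/q/t/D, N/In/p/t/A, N/In/p/t/D, N/Stay/q/t/A, N/Stay/q/t/D, N/Stay/p/t/A, N/Stay/p/t/D} → row (6,0) (6,0) (2,4) (2,4)
That's 8 distinct rows out of 32 strategies.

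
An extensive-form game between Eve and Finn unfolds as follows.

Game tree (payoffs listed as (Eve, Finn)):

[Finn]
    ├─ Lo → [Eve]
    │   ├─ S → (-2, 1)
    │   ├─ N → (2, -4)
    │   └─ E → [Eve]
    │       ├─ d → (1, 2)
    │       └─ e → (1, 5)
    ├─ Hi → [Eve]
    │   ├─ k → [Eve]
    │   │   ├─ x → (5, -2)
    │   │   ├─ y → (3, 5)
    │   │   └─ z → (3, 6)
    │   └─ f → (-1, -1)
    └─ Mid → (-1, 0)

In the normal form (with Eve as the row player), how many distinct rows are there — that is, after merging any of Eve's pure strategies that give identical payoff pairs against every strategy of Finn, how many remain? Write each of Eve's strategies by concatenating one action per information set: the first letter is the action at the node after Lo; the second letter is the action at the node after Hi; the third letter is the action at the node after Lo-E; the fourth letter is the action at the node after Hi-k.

16

Eve has 36 pure strategies: Skdx, Skdy, Skdz, Skex, Skey, Skez, Sfdx, Sfdy, Sfdz, Sfex, Sfey, Sfez, Nkdx, Nkdy, Nkdz, Nkex, Nkey, Nkez, Nfdx, Nfdy, Nfdz, Nfex, Nfey, Nfez, Ekdx, Ekdy, Ekdz, Ekex, Ekey, Ekez, Efdx, Efdy, Efdz, Efex, Efey, Efez. Columns: Lo, Hi, Mid.
{Skdx, Skex} → row (-2,1) (5,-2) (-1,0)
{Skdy, Skey} → row (-2,1) (3,5) (-1,0)
{Skdz, Skez} → row (-2,1) (3,6) (-1,0)
{Sfdx, Sfdy, Sfdz, Sfex, Sfey, Sfez} → row (-2,1) (-1,-1) (-1,0)
{Nkdx, Nkex} → row (2,-4) (5,-2) (-1,0)
{Nkdy, Nkey} → row (2,-4) (3,5) (-1,0)
{Nkdz, Nkez} → row (2,-4) (3,6) (-1,0)
{Nfdx, Nfdy, Nfdz, Nfex, Nfey, Nfez} → row (2,-4) (-1,-1) (-1,0)
{Ekdx} → row (1,2) (5,-2) (-1,0)
{Ekdy} → row (1,2) (3,5) (-1,0)
{Ekdz} → row (1,2) (3,6) (-1,0)
{Ekex} → row (1,5) (5,-2) (-1,0)
{Ekey} → row (1,5) (3,5) (-1,0)
{Ekez} → row (1,5) (3,6) (-1,0)
{Efdx, Efdy, Efdz} → row (1,2) (-1,-1) (-1,0)
{Efex, Efey, Efez} → row (1,5) (-1,-1) (-1,0)
That's 16 distinct rows out of 36 strategies.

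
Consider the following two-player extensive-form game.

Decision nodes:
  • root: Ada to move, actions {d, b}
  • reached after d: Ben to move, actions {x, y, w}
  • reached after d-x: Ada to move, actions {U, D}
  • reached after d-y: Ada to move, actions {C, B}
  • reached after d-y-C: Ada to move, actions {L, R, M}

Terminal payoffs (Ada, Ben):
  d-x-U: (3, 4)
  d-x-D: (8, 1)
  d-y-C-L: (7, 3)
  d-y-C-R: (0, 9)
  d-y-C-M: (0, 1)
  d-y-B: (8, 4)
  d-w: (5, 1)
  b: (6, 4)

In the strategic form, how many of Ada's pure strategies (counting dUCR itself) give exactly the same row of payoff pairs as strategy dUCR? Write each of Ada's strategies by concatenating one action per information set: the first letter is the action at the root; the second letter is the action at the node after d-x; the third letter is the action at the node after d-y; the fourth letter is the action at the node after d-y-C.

1

Row for dUCR (columns x, y, w): (3,4) (0,9) (5,1).
Every one of Ada's information sets is on the play path for some reply by Ben when Ada follows dUCR.
Changing the action at any of them therefore changes at least one column, so only dUCR itself gives this row.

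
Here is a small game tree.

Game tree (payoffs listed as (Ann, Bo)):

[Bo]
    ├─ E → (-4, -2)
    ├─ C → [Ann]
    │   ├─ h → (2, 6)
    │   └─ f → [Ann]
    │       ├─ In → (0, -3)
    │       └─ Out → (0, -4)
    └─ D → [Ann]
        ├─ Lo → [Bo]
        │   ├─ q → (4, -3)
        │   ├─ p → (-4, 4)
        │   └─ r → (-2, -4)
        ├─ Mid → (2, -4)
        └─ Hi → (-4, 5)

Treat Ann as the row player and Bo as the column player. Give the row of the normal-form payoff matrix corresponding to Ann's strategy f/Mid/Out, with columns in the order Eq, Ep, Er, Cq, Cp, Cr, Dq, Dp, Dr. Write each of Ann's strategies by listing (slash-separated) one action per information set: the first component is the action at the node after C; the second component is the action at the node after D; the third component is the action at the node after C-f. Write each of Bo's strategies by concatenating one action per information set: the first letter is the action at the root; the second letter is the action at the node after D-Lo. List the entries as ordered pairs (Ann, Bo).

vs Eq: Bo plays E → (-4, -2)
vs Ep: Bo plays E → (-4, -2)
vs Er: Bo plays E → (-4, -2)
vs Cq: Bo plays C → Ann plays f at [C] → Ann plays Out at [C-f] → (0, -4)
vs Cp: Bo plays C → Ann plays f at [C] → Ann plays Out at [C-f] → (0, -4)
vs Cr: Bo plays C → Ann plays f at [C] → Ann plays Out at [C-f] → (0, -4)
vs Dq: Bo plays D → Ann plays Mid at [D] → (2, -4)
vs Dp: Bo plays D → Ann plays Mid at [D] → (2, -4)
vs Dr: Bo plays D → Ann plays Mid at [D] → (2, -4)

(-4,-2) (-4,-2) (-4,-2) (0,-4) (0,-4) (0,-4) (2,-4) (2,-4) (2,-4)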